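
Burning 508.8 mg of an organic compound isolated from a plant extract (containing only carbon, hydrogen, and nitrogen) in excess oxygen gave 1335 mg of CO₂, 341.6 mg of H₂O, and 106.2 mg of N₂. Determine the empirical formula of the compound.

mol C = 1.335 g CO₂ ÷ 44.009 g/mol = 0.030335 mol
mol H = 2 × 0.3416 g H₂O ÷ 18.015 g/mol = 0.037924 mol
mol N = 2 × 0.1062 g N₂ ÷ 28.014 g/mol = 0.0075819 mol
Divide by the smallest (0.0075819 mol): C 4.001, H 5.002, N 1.000

C4H5N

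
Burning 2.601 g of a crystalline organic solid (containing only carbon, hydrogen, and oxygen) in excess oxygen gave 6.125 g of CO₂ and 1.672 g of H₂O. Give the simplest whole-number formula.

C3H4O

mol C = 6.125 g CO₂ ÷ 44.009 g/mol = 0.13918 mol
mol H = 2 × 1.672 g H₂O ÷ 18.015 g/mol = 0.18562 mol
mass O = 2.601 − (1.6716 + 0.18711) = 0.74225 g → mol O = 0.74225 ÷ 15.999 = 0.046393 mol
Divide by the smallest (0.046393 mol): C 3.000, H 4.001, O 1.000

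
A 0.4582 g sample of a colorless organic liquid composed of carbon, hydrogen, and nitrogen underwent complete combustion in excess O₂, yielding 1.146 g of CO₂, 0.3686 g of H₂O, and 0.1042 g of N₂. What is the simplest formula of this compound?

mol C = 1.146 g CO₂ ÷ 44.009 g/mol = 0.026040 mol
mol H = 2 × 0.3686 g H₂O ÷ 18.015 g/mol = 0.040921 mol
mol N = 2 × 0.1042 g N₂ ÷ 28.014 g/mol = 0.0074391 mol
Divide by the smallest (0.0074391 mol): C 3.500, H 5.501, N 1.000
Multiplying each by 2 gives whole numbers: C 7.00, H 11.00, N 2.00

C7H11N2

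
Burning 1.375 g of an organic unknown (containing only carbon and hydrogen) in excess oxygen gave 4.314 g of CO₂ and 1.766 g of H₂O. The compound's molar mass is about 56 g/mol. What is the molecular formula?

C4H8

mol C = 4.314 g CO₂ ÷ 44.009 g/mol = 0.098025 mol
mol H = 2 × 1.766 g H₂O ÷ 18.015 g/mol = 0.19606 mol
Divide by the smallest (0.098025 mol): C 1.000, H 2.000
Empirical formula: CH2
Empirical-formula mass = 14.03 g/mol; 56 ÷ 14.03 ≈ 4, so the molecular formula is C4H8.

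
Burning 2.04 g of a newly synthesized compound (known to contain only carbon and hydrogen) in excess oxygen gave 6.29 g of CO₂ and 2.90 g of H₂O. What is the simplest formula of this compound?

C4H9

mol C = 6.29 g CO₂ ÷ 44.009 g/mol = 0.1429 mol
mol H = 2 × 2.90 g H₂O ÷ 18.015 g/mol = 0.3220 mol
Divide by the smallest (0.1429 mol): C 1.000, H 2.253
Multiplying each by 4 gives whole numbers: C 4.00, H 9.01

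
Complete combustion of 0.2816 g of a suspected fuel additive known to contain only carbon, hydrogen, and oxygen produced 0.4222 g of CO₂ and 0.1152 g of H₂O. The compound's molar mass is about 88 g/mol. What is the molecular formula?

C3H4O3

mol C = 0.4222 g CO₂ ÷ 44.009 g/mol = 0.0095935 mol
mol H = 2 × 0.1152 g H₂O ÷ 18.015 g/mol = 0.012789 mol
mass O = 0.2816 − (0.11523 + 0.012892) = 0.15348 g → mol O = 0.15348 ÷ 15.999 = 0.0095932 mol
Divide by the smallest (0.0095932 mol): C 1.000, H 1.333, O 1.000
Multiplying each by 3 gives whole numbers: C 3.00, H 4.00, O 3.00
Empirical formula: C3H4O3
Empirical-formula mass = 88.06 g/mol; 88 ÷ 88.06 ≈ 1, so the molecular formula is C3H4O3.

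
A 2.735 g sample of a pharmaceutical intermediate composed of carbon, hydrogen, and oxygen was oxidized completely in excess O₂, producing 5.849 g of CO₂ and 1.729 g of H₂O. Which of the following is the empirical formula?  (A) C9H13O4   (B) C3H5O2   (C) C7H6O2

(A) C9H13O4

mol C = 5.849 g CO₂ ÷ 44.009 g/mol = 0.13290 mol
mol H = 2 × 1.729 g H₂O ÷ 18.015 g/mol = 0.19195 mol
mass O = 2.735 − (1.5963 + 0.19349) = 0.94520 g → mol O = 0.94520 ÷ 15.999 = 0.059078 mol
Divide by the smallest (0.059078 mol): C 2.250, H 3.249, O 1.000
Multiplying each by 4 gives whole numbers: C 9.00, H 13.00, O 4.00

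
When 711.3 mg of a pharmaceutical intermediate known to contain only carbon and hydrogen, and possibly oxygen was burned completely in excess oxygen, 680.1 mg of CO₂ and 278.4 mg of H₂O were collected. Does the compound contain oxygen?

yes

mol C = 0.6801 g CO₂ ÷ 44.009 g/mol = 0.015454 mol
mol H = 2 × 0.2784 g H₂O ÷ 18.015 g/mol = 0.030908 mol
C and H account for only 0.21677 g of the 0.7113 g sample; the remaining 0.49453 g must be oxygen.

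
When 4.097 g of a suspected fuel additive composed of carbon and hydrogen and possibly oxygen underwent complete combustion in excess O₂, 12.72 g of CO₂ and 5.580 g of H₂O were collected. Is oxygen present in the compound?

mol C = 12.72 g CO₂ ÷ 44.009 g/mol = 0.28903 mol
mol H = 2 × 5.580 g H₂O ÷ 18.015 g/mol = 0.61948 mol
C and H together account for 4.0960 g — essentially the entire 4.097 g sample — so the compound contains no oxygen.

no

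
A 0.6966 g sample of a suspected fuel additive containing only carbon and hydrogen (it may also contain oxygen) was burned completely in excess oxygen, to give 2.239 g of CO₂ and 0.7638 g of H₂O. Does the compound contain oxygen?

mol C = 2.239 g CO₂ ÷ 44.009 g/mol = 0.050876 mol
mol H = 2 × 0.7638 g H₂O ÷ 18.015 g/mol = 0.084796 mol
C and H together account for 0.69655 g — essentially the entire 0.6966 g sample — so the compound contains no oxygen.

no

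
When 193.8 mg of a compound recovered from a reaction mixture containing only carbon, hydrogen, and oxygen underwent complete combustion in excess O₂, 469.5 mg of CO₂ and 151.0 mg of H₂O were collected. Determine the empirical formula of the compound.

mol C = 0.4695 g CO₂ ÷ 44.009 g/mol = 0.010668 mol
mol H = 2 × 0.1510 g H₂O ÷ 18.015 g/mol = 0.016764 mol
mass O = 0.1938 − (0.12814 + 0.016898) = 0.048765 g → mol O = 0.048765 ÷ 15.999 = 0.0030480 mol
Divide by the smallest (0.0030480 mol): C 3.500, H 5.500, O 1.000
Multiplying each by 2 gives whole numbers: C 7.00, H 11.00, O 2.00

C7H11O2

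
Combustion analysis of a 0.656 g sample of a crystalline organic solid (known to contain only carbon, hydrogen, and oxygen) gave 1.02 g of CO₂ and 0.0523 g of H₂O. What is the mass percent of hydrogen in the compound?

mol C = 1.02 g CO₂ ÷ 44.009 g/mol = 0.02318 mol
mol H = 2 × 0.0523 g H₂O ÷ 18.015 g/mol = 0.005806 mol
mass O = 0.656 − (0.2784 + 0.005853) = 0.3718 g → mol O = 0.3718 ÷ 15.999 = 0.02324 mol
mass % H = 0.005853 g ÷ 0.656 g × 100%

0.9%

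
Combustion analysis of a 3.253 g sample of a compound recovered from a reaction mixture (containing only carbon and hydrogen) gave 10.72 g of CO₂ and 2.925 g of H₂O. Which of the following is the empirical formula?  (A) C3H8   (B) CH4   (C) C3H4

mol C = 10.72 g CO₂ ÷ 44.009 g/mol = 0.24359 mol
mol H = 2 × 2.925 g H₂O ÷ 18.015 g/mol = 0.32473 mol
Divide by the smallest (0.24359 mol): C 1.000, H 1.333
Multiplying each by 3 gives whole numbers: C 3.00, H 4.00

(C) C3H4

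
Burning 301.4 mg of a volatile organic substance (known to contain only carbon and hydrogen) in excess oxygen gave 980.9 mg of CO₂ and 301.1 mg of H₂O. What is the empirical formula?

mol C = 0.9809 g CO₂ ÷ 44.009 g/mol = 0.022289 mol
mol H = 2 × 0.3011 g H₂O ÷ 18.015 g/mol = 0.033428 mol
Divide by the smallest (0.022289 mol): C 1.000, H 1.500
Multiplying each by 2 gives whole numbers: C 2.00, H 3.00

C2H3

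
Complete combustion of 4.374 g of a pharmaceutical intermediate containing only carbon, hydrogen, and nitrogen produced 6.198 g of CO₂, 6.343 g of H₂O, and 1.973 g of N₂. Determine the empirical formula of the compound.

mol C = 6.198 g CO₂ ÷ 44.009 g/mol = 0.14083 mol
mol H = 2 × 6.343 g H₂O ÷ 18.015 g/mol = 0.70419 mol
mol N = 2 × 1.973 g N₂ ÷ 28.014 g/mol = 0.14086 mol
Divide by the smallest (0.14083 mol): C 1.000, H 5.000, N 1.000

CH5N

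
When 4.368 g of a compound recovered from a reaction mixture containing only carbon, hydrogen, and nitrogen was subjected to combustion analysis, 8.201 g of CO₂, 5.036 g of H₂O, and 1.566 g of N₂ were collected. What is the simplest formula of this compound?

mol C = 8.201 g CO₂ ÷ 44.009 g/mol = 0.18635 mol
mol H = 2 × 5.036 g H₂O ÷ 18.015 g/mol = 0.55909 mol
mol N = 2 × 1.566 g N₂ ÷ 28.014 g/mol = 0.11180 mol
Divide by the smallest (0.11180 mol): C 1.667, H 5.001, N 1.000
Multiplying each by 3 gives whole numbers: C 5.00, H 15.00, N 3.00

C5H15N3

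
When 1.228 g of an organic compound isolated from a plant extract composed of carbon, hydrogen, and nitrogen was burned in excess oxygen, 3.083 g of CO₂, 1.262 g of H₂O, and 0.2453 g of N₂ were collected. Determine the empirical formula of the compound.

C4H8N

mol C = 3.083 g CO₂ ÷ 44.009 g/mol = 0.070054 mol
mol H = 2 × 1.262 g H₂O ÷ 18.015 g/mol = 0.14011 mol
mol N = 2 × 0.2453 g N₂ ÷ 28.014 g/mol = 0.017513 mol
Divide by the smallest (0.017513 mol): C 4.000, H 8.000, N 1.000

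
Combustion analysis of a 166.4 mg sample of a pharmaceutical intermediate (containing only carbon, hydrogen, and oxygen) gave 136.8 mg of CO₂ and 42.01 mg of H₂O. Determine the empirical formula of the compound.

mol C = 0.1368 g CO₂ ÷ 44.009 g/mol = 0.0031085 mol
mol H = 2 × 0.04201 g H₂O ÷ 18.015 g/mol = 0.0046639 mol
mass O = 0.1664 − (0.037336 + 0.0047012) = 0.12436 g → mol O = 0.12436 ÷ 15.999 = 0.0077732 mol
Divide by the smallest (0.0031085 mol): C 1.000, H 1.500, O 2.501
Multiplying each by 2 gives whole numbers: C 2.00, H 3.00, O 5.00

C2H3O5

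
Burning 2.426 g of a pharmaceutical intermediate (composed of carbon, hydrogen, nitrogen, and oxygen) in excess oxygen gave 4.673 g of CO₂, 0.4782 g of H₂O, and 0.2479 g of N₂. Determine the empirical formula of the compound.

C6H3NO3

mol C = 4.673 g CO₂ ÷ 44.009 g/mol = 0.10618 mol
mol H = 2 × 0.4782 g H₂O ÷ 18.015 g/mol = 0.053089 mol
mol N = 2 × 0.2479 g N₂ ÷ 28.014 g/mol = 0.017698 mol
mass O = 2.426 − (1.2754 + 0.053514 + 0.24790) = 0.84922 g → mol O = 0.84922 ÷ 15.999 = 0.053080 mol
Divide by the smallest (0.017698 mol): C 6.000, H 3.000, N 1.000, O 2.999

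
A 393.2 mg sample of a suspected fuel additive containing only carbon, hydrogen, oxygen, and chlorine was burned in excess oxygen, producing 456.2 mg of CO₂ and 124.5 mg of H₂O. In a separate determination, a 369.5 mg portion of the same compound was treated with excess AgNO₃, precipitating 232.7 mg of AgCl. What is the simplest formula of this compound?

mol C = 0.4562 g CO₂ ÷ 44.009 g/mol = 0.010366 mol
mol H = 2 × 0.1245 g H₂O ÷ 18.015 g/mol = 0.013822 mol
From the AgCl data: mol Cl per gram of compound = (0.2327 ÷ 143.318) ÷ 0.3695 = 0.0043942 mol/g, so in the 0.3932 g combustion sample mol Cl = 0.0017278 mol
mass O = 0.3932 − (0.12451 + 0.013932 + 0.061251) = 0.19351 g → mol O = 0.19351 ÷ 15.999 = 0.012095 mol
Divide by the smallest (0.0017278 mol): C 6.000, H 8.000, Cl 1.000, O 7.000

C6H8ClO7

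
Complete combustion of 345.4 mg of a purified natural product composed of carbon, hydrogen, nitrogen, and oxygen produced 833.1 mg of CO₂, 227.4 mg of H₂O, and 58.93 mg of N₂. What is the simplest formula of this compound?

C9H12N2O

mol C = 0.8331 g CO₂ ÷ 44.009 g/mol = 0.018930 mol
mol H = 2 × 0.2274 g H₂O ÷ 18.015 g/mol = 0.025246 mol
mol N = 2 × 0.05893 g N₂ ÷ 28.014 g/mol = 0.0042072 mol
mass O = 0.3454 − (0.22737 + 0.025448 + 0.058930) = 0.033652 g → mol O = 0.033652 ÷ 15.999 = 0.0021034 mol
Divide by the smallest (0.0021034 mol): C 9.000, H 12.003, N 2.000, O 1.000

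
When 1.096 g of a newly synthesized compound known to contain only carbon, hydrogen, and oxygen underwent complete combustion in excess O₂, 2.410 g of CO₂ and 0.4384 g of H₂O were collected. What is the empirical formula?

C9H8O4

mol C = 2.410 g CO₂ ÷ 44.009 g/mol = 0.054762 mol
mol H = 2 × 0.4384 g H₂O ÷ 18.015 g/mol = 0.048671 mol
mass O = 1.096 − (0.65774 + 0.049060) = 0.38920 g → mol O = 0.38920 ÷ 15.999 = 0.024326 mol
Divide by the smallest (0.024326 mol): C 2.251, H 2.001, O 1.000
Multiplying each by 4 gives whole numbers: C 9.00, H 8.00, O 4.00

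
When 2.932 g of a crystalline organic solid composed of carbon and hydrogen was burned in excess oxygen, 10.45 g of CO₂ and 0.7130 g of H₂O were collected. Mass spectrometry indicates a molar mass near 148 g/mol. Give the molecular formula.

C12H4

mol C = 10.45 g CO₂ ÷ 44.009 g/mol = 0.23745 mol
mol H = 2 × 0.7130 g H₂O ÷ 18.015 g/mol = 0.079156 mol
Divide by the smallest (0.079156 mol): C 3.000, H 1.000
Empirical formula: C3H
Empirical-formula mass = 37.04 g/mol; 148 ÷ 37.04 ≈ 4, so the molecular formula is C12H4.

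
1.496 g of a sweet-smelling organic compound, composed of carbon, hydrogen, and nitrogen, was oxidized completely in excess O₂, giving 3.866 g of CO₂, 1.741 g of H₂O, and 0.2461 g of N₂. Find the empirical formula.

C5H11N

mol C = 3.866 g CO₂ ÷ 44.009 g/mol = 0.087846 mol
mol H = 2 × 1.741 g H₂O ÷ 18.015 g/mol = 0.19328 mol
mol N = 2 × 0.2461 g N₂ ÷ 28.014 g/mol = 0.017570 mol
Divide by the smallest (0.017570 mol): C 5.000, H 11.001, N 1.000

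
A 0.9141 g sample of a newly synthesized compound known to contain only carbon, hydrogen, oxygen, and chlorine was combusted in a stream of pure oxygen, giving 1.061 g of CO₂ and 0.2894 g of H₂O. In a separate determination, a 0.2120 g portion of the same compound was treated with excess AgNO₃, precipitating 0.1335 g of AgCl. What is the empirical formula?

mol C = 1.061 g CO₂ ÷ 44.009 g/mol = 0.024109 mol
mol H = 2 × 0.2894 g H₂O ÷ 18.015 g/mol = 0.032129 mol
From the AgCl data: mol Cl per gram of compound = (0.1335 ÷ 143.318) ÷ 0.2120 = 0.0043938 mol/g, so in the 0.9141 g combustion sample mol Cl = 0.0040164 mol
mass O = 0.9141 − (0.28957 + 0.032386 + 0.14238) = 0.44976 g → mol O = 0.44976 ÷ 15.999 = 0.028112 mol
Divide by the smallest (0.0040164 mol): C 6.003, H 7.999, Cl 1.000, O 6.999

C6H8ClO7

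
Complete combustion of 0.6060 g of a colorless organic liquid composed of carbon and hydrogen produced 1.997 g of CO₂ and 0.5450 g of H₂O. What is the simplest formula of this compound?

C3H4

mol C = 1.997 g CO₂ ÷ 44.009 g/mol = 0.045377 mol
mol H = 2 × 0.5450 g H₂O ÷ 18.015 g/mol = 0.060505 mol
Divide by the smallest (0.045377 mol): C 1.000, H 1.333
Multiplying each by 3 gives whole numbers: C 3.00, H 4.00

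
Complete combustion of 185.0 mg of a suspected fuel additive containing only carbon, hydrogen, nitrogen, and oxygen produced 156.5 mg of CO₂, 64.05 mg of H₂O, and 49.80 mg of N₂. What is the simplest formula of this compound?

C2H4N2O3

mol C = 0.1565 g CO₂ ÷ 44.009 g/mol = 0.0035561 mol
mol H = 2 × 0.06405 g H₂O ÷ 18.015 g/mol = 0.0071107 mol
mol N = 2 × 0.04980 g N₂ ÷ 28.014 g/mol = 0.0035554 mol
mass O = 0.1850 − (0.042712 + 0.0071676 + 0.049800) = 0.085320 g → mol O = 0.085320 ÷ 15.999 = 0.0053328 mol
Divide by the smallest (0.0035554 mol): C 1.000, H 2.000, N 1.000, O 1.500
Multiplying each by 2 gives whole numbers: C 2.00, H 4.00, N 2.00, O 3.00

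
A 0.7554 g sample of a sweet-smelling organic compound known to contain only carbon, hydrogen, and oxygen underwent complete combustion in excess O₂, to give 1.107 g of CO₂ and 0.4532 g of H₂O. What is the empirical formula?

mol C = 1.107 g CO₂ ÷ 44.009 g/mol = 0.025154 mol
mol H = 2 × 0.4532 g H₂O ÷ 18.015 g/mol = 0.050314 mol
mass O = 0.7554 − (0.30212 + 0.050716) = 0.40256 g → mol O = 0.40256 ÷ 15.999 = 0.025162 mol
Divide by the smallest (0.025154 mol): C 1.000, H 2.000, O 1.000

CH2O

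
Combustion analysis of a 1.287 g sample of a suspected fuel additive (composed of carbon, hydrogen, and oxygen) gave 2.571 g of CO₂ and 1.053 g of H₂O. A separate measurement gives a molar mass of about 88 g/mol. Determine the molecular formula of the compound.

mol C = 2.571 g CO₂ ÷ 44.009 g/mol = 0.058420 mol
mol H = 2 × 1.053 g H₂O ÷ 18.015 g/mol = 0.11690 mol
mass O = 1.287 − (0.70168 + 0.11784) = 0.46748 g → mol O = 0.46748 ÷ 15.999 = 0.029219 mol
Divide by the smallest (0.029219 mol): C 1.999, H 4.001, O 1.000
Empirical formula: C2H4O
Empirical-formula mass = 44.05 g/mol; 88 ÷ 44.05 ≈ 2, so the molecular formula is C4H8O2.

C4H8O2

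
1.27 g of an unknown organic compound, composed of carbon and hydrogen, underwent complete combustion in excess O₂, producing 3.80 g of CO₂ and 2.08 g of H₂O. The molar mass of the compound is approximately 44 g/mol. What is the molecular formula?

C3H8

mol C = 3.80 g CO₂ ÷ 44.009 g/mol = 0.08635 mol
mol H = 2 × 2.08 g H₂O ÷ 18.015 g/mol = 0.2309 mol
Divide by the smallest (0.08635 mol): C 1.000, H 2.674
Multiplying each by 3 gives whole numbers: C 3.00, H 8.02
Empirical formula: C3H8
Empirical-formula mass = 44.10 g/mol; 44 ÷ 44.10 ≈ 1, so the molecular formula is C3H8.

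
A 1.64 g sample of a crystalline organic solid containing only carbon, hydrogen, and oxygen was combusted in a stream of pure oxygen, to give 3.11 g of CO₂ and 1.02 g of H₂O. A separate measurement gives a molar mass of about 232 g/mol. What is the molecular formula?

mol C = 3.11 g CO₂ ÷ 44.009 g/mol = 0.07067 mol
mol H = 2 × 1.02 g H₂O ÷ 18.015 g/mol = 0.1132 mol
mass O = 1.64 − (0.8488 + 0.1141) = 0.6771 g → mol O = 0.6771 ÷ 15.999 = 0.04232 mol
Divide by the smallest (0.04232 mol): C 1.670, H 2.676, O 1.000
Multiplying each by 3 gives whole numbers: C 5.01, H 8.03, O 3.00
Empirical formula: C5H8O3
Empirical-formula mass = 116.12 g/mol; 232 ÷ 116.12 ≈ 2, so the molecular formula is C10H16O6.

C10H16O6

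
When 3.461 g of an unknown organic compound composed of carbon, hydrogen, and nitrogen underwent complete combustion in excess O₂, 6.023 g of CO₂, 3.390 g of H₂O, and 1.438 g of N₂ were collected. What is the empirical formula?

C4H11N3

mol C = 6.023 g CO₂ ÷ 44.009 g/mol = 0.13686 mol
mol H = 2 × 3.390 g H₂O ÷ 18.015 g/mol = 0.37635 mol
mol N = 2 × 1.438 g N₂ ÷ 28.014 g/mol = 0.10266 mol
Divide by the smallest (0.10266 mol): C 1.333, H 3.666, N 1.000
Multiplying each by 3 gives whole numbers: C 4.00, H 11.00, N 3.00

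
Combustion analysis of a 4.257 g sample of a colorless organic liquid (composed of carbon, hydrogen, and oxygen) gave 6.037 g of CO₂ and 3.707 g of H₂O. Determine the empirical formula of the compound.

mol C = 6.037 g CO₂ ÷ 44.009 g/mol = 0.13718 mol
mol H = 2 × 3.707 g H₂O ÷ 18.015 g/mol = 0.41155 mol
mass O = 4.257 − (1.6476 + 0.41484) = 2.1945 g → mol O = 2.1945 ÷ 15.999 = 0.13717 mol
Divide by the smallest (0.13717 mol): C 1.000, H 3.000, O 1.000

CH3O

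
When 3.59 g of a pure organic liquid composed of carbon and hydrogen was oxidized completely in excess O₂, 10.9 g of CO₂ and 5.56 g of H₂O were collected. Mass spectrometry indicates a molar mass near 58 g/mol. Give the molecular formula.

mol C = 10.9 g CO₂ ÷ 44.009 g/mol = 0.2477 mol
mol H = 2 × 5.56 g H₂O ÷ 18.015 g/mol = 0.6173 mol
Divide by the smallest (0.2477 mol): C 1.000, H 2.492
Multiplying each by 2 gives whole numbers: C 2.00, H 4.98
Empirical formula: C2H5
Empirical-formula mass = 29.06 g/mol; 58 ÷ 29.06 ≈ 2, so the molecular formula is C4H10.

C4H10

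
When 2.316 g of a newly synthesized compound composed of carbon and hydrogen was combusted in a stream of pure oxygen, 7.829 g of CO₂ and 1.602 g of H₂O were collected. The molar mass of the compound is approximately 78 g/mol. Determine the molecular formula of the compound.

C6H6

mol C = 7.829 g CO₂ ÷ 44.009 g/mol = 0.17790 mol
mol H = 2 × 1.602 g H₂O ÷ 18.015 g/mol = 0.17785 mol
Divide by the smallest (0.17785 mol): C 1.000, H 1.000
Empirical formula: CH
Empirical-formula mass = 13.02 g/mol; 78 ÷ 13.02 ≈ 6, so the molecular formula is C6H6.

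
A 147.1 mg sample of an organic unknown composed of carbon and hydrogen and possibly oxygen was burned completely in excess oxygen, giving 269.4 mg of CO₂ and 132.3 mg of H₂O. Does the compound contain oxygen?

yes

mol C = 0.2694 g CO₂ ÷ 44.009 g/mol = 0.0061215 mol
mol H = 2 × 0.1323 g H₂O ÷ 18.015 g/mol = 0.014688 mol
C and H account for only 0.088330 g of the 0.1471 g sample; the remaining 0.058770 g must be oxygen.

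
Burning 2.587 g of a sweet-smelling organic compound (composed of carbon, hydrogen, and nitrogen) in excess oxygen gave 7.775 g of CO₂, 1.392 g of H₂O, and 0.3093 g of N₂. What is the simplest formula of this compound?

C8H7N

mol C = 7.775 g CO₂ ÷ 44.009 g/mol = 0.17667 mol
mol H = 2 × 1.392 g H₂O ÷ 18.015 g/mol = 0.15454 mol
mol N = 2 × 0.3093 g N₂ ÷ 28.014 g/mol = 0.022082 mol
Divide by the smallest (0.022082 mol): C 8.001, H 6.998, N 1.000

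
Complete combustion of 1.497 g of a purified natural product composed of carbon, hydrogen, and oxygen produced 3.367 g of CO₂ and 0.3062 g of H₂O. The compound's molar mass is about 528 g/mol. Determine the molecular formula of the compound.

mol C = 3.367 g CO₂ ÷ 44.009 g/mol = 0.076507 mol
mol H = 2 × 0.3062 g H₂O ÷ 18.015 g/mol = 0.033994 mol
mass O = 1.497 − (0.91893 + 0.034266) = 0.54381 g → mol O = 0.54381 ÷ 15.999 = 0.033990 mol
Divide by the smallest (0.033990 mol): C 2.251, H 1.000, O 1.000
Multiplying each by 4 gives whole numbers: C 9.00, H 4.00, O 4.00
Empirical formula: C9H4O4
Empirical-formula mass = 176.13 g/mol; 528 ÷ 176.13 ≈ 3, so the molecular formula is C27H12O12.

C27H12O12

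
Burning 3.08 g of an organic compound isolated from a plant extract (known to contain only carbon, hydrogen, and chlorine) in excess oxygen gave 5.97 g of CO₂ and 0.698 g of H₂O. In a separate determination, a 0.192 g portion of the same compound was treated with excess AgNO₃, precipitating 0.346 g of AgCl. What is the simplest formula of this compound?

mol C = 5.97 g CO₂ ÷ 44.009 g/mol = 0.1357 mol
mol H = 2 × 0.698 g H₂O ÷ 18.015 g/mol = 0.07749 mol
From the AgCl data: mol Cl per gram of compound = (0.346 ÷ 143.318) ÷ 0.192 = 0.01257 mol/g, so in the 3.08 g combustion sample mol Cl = 0.03873 mol
Divide by the smallest (0.03873 mol): C 3.503, H 2.001, Cl 1.000
Multiplying each by 2 gives whole numbers: C 7.01, H 4.00, Cl 2.00

C7H4Cl2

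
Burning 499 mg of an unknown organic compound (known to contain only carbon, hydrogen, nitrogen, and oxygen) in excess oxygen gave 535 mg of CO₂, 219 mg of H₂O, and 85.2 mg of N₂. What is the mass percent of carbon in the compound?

mol C = 0.535 g CO₂ ÷ 44.009 g/mol = 0.01216 mol
mol H = 2 × 0.219 g H₂O ÷ 18.015 g/mol = 0.02431 mol
mol N = 2 × 0.0852 g N₂ ÷ 28.014 g/mol = 0.006083 mol
mass O = 0.499 − (0.1460 + 0.02451 + 0.08520) = 0.2433 g → mol O = 0.2433 ÷ 15.999 = 0.01521 mol
mass % C = 0.1460 g ÷ 0.499 g × 100%

29.3%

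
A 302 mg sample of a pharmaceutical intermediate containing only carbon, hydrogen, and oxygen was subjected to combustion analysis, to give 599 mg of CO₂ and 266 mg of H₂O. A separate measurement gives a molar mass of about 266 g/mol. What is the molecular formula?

mol C = 0.599 g CO₂ ÷ 44.009 g/mol = 0.01361 mol
mol H = 2 × 0.266 g H₂O ÷ 18.015 g/mol = 0.02953 mol
mass O = 0.302 − (0.1635 + 0.02977) = 0.1088 g → mol O = 0.1088 ÷ 15.999 = 0.006797 mol
Divide by the smallest (0.006797 mol): C 2.002, H 4.344, O 1.000
Multiplying each by 3 gives whole numbers: C 6.01, H 13.03, O 3.00
Empirical formula: C6H13O3
Empirical-formula mass = 133.17 g/mol; 266 ÷ 133.17 ≈ 2, so the molecular formula is C12H26O6.

C12H26O6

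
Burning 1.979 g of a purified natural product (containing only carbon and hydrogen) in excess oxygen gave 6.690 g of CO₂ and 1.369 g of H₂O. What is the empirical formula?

CH

mol C = 6.690 g CO₂ ÷ 44.009 g/mol = 0.15201 mol
mol H = 2 × 1.369 g H₂O ÷ 18.015 g/mol = 0.15198 mol
Divide by the smallest (0.15198 mol): C 1.000, H 1.000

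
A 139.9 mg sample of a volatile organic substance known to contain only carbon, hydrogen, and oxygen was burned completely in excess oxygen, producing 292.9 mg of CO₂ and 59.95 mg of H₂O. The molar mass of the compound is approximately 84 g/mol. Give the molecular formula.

mol C = 0.2929 g CO₂ ÷ 44.009 g/mol = 0.0066555 mol
mol H = 2 × 0.05995 g H₂O ÷ 18.015 g/mol = 0.0066556 mol
mass O = 0.1399 − (0.079939 + 0.0067088) = 0.053252 g → mol O = 0.053252 ÷ 15.999 = 0.0033285 mol
Divide by the smallest (0.0033285 mol): C 2.000, H 2.000, O 1.000
Empirical formula: C2H2O
Empirical-formula mass = 42.04 g/mol; 84 ÷ 42.04 ≈ 2, so the molecular formula is C4H4O2.

C4H4O2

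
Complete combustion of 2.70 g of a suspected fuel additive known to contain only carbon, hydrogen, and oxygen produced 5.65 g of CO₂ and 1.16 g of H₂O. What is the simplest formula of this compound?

C2H2O

mol C = 5.65 g CO₂ ÷ 44.009 g/mol = 0.1284 mol
mol H = 2 × 1.16 g H₂O ÷ 18.015 g/mol = 0.1288 mol
mass O = 2.70 − (1.542 + 0.1298) = 1.028 g → mol O = 1.028 ÷ 15.999 = 0.06427 mol
Divide by the smallest (0.06427 mol): C 1.998, H 2.004, O 1.000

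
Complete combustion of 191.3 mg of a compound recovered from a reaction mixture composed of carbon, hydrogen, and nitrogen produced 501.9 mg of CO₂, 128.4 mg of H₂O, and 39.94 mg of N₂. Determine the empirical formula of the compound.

C4H5N

mol C = 0.5019 g CO₂ ÷ 44.009 g/mol = 0.011404 mol
mol H = 2 × 0.1284 g H₂O ÷ 18.015 g/mol = 0.014255 mol
mol N = 2 × 0.03994 g N₂ ÷ 28.014 g/mol = 0.0028514 mol
Divide by the smallest (0.0028514 mol): C 4.000, H 4.999, N 1.000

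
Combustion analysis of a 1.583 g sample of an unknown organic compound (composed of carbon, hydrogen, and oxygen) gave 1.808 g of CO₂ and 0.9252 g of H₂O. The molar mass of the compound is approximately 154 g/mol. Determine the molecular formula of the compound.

C4H10O6

mol C = 1.808 g CO₂ ÷ 44.009 g/mol = 0.041083 mol
mol H = 2 × 0.9252 g H₂O ÷ 18.015 g/mol = 0.10271 mol
mass O = 1.583 − (0.49344 + 0.10354) = 0.98602 g → mol O = 0.98602 ÷ 15.999 = 0.061630 mol
Divide by the smallest (0.041083 mol): C 1.000, H 2.500, O 1.500
Multiplying each by 2 gives whole numbers: C 2.00, H 5.00, O 3.00
Empirical formula: C2H5O3
Empirical-formula mass = 77.06 g/mol; 154 ÷ 77.06 ≈ 2, so the molecular formula is C4H10O6.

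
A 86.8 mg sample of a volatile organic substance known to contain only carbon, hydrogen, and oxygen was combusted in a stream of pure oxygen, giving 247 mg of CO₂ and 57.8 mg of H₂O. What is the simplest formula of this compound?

mol C = 0.247 g CO₂ ÷ 44.009 g/mol = 0.005612 mol
mol H = 2 × 0.0578 g H₂O ÷ 18.015 g/mol = 0.006417 mol
mass O = 0.0868 − (0.06741 + 0.006468) = 0.01292 g → mol O = 0.01292 ÷ 15.999 = 0.0008076 mol
Divide by the smallest (0.0008076 mol): C 6.950, H 7.946, O 1.000

C7H8O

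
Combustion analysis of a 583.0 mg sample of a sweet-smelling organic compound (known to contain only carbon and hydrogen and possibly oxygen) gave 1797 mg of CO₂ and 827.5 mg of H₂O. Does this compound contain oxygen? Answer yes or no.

mol C = 1.797 g CO₂ ÷ 44.009 g/mol = 0.040833 mol
mol H = 2 × 0.8275 g H₂O ÷ 18.015 g/mol = 0.091868 mol
C and H together account for 0.58304 g — essentially the entire 0.5830 g sample — so the compound contains no oxygen.

no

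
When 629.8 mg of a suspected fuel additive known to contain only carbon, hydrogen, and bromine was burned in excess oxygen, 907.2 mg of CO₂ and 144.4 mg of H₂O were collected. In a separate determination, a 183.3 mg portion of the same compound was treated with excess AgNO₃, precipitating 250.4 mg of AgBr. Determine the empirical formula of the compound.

mol C = 0.9072 g CO₂ ÷ 44.009 g/mol = 0.020614 mol
mol H = 2 × 0.1444 g H₂O ÷ 18.015 g/mol = 0.016031 mol
From the AgBr data: mol Br per gram of compound = (0.2504 ÷ 187.772) ÷ 0.1833 = 0.0072751 mol/g, so in the 0.6298 g combustion sample mol Br = 0.0045819 mol
Divide by the smallest (0.0045819 mol): C 4.499, H 3.499, Br 1.000
Multiplying each by 2 gives whole numbers: C 9.00, H 7.00, Br 2.00

C9H7Br2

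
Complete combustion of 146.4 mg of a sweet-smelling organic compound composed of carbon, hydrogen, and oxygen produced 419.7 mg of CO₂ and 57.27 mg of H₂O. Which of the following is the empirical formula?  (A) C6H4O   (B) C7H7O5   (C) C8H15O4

(A) C6H4O

mol C = 0.4197 g CO₂ ÷ 44.009 g/mol = 0.0095367 mol
mol H = 2 × 0.05727 g H₂O ÷ 18.015 g/mol = 0.0063580 mol
mass O = 0.1464 − (0.11455 + 0.0064089) = 0.025446 g → mol O = 0.025446 ÷ 15.999 = 0.0015905 mol
Divide by the smallest (0.0015905 mol): C 5.996, H 3.998, O 1.000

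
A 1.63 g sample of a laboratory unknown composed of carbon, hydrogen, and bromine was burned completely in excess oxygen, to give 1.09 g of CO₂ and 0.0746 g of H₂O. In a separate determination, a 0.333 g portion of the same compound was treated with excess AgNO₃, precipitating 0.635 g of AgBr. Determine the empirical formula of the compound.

mol C = 1.09 g CO₂ ÷ 44.009 g/mol = 0.02477 mol
mol H = 2 × 0.0746 g H₂O ÷ 18.015 g/mol = 0.008282 mol
From the AgBr data: mol Br per gram of compound = (0.635 ÷ 187.772) ÷ 0.333 = 0.01016 mol/g, so in the 1.63 g combustion sample mol Br = 0.01655 mol
Divide by the smallest (0.008282 mol): C 2.991, H 1.000, Br 1.999

C3HBr2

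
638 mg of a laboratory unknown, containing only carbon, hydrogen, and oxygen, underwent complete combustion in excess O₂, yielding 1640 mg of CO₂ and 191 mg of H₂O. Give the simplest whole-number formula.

mol C = 1.64 g CO₂ ÷ 44.009 g/mol = 0.03727 mol
mol H = 2 × 0.191 g H₂O ÷ 18.015 g/mol = 0.02120 mol
mass O = 0.638 − (0.4476 + 0.02137) = 0.1690 g → mol O = 0.1690 ÷ 15.999 = 0.01057 mol
Divide by the smallest (0.01057 mol): C 3.527, H 2.007, O 1.000
Multiplying each by 2 gives whole numbers: C 7.05, H 4.01, O 2.00

C7H4O2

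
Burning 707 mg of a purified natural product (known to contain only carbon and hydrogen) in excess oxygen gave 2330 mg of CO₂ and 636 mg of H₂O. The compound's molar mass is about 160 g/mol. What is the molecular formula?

mol C = 2.33 g CO₂ ÷ 44.009 g/mol = 0.05294 mol
mol H = 2 × 0.636 g H₂O ÷ 18.015 g/mol = 0.07061 mol
Divide by the smallest (0.05294 mol): C 1.000, H 1.334
Multiplying each by 3 gives whole numbers: C 3.00, H 4.00
Empirical formula: C3H4
Empirical-formula mass = 40.06 g/mol; 160 ÷ 40.06 ≈ 4, so the molecular formula is C12H16.

C12H16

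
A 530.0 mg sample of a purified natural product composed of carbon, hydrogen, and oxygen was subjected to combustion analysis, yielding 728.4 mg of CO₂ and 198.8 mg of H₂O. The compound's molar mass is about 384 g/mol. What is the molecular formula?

mol C = 0.7284 g CO₂ ÷ 44.009 g/mol = 0.016551 mol
mol H = 2 × 0.1988 g H₂O ÷ 18.015 g/mol = 0.022070 mol
mass O = 0.5300 − (0.19880 + 0.022247) = 0.30896 g → mol O = 0.30896 ÷ 15.999 = 0.019311 mol
Divide by the smallest (0.016551 mol): C 1.000, H 1.333, O 1.167
Multiplying each by 6 gives whole numbers: C 6.00, H 8.00, O 7.00
Empirical formula: C6H8O7
Empirical-formula mass = 192.12 g/mol; 384 ÷ 192.12 ≈ 2, so the molecular formula is C12H16O14.

C12H16O14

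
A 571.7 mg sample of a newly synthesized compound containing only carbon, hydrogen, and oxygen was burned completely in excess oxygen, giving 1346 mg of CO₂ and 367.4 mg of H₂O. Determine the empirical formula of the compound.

C3H4O

mol C = 1.346 g CO₂ ÷ 44.009 g/mol = 0.030585 mol
mol H = 2 × 0.3674 g H₂O ÷ 18.015 g/mol = 0.040788 mol
mass O = 0.5717 − (0.36735 + 0.041115) = 0.16323 g → mol O = 0.16323 ÷ 15.999 = 0.010203 mol
Divide by the smallest (0.010203 mol): C 2.998, H 3.998, O 1.000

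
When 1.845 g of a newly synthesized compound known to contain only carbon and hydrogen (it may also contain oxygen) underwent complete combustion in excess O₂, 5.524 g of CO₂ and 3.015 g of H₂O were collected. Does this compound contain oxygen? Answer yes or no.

no

mol C = 5.524 g CO₂ ÷ 44.009 g/mol = 0.12552 mol
mol H = 2 × 3.015 g H₂O ÷ 18.015 g/mol = 0.33472 mol
C and H together account for 1.8450 g — essentially the entire 1.845 g sample — so the compound contains no oxygen.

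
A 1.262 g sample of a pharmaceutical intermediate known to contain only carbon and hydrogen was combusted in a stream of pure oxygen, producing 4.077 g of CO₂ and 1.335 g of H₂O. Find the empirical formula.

mol C = 4.077 g CO₂ ÷ 44.009 g/mol = 0.092640 mol
mol H = 2 × 1.335 g H₂O ÷ 18.015 g/mol = 0.14821 mol
Divide by the smallest (0.092640 mol): C 1.000, H 1.600
Multiplying each by 5 gives whole numbers: C 5.00, H 8.00

C5H8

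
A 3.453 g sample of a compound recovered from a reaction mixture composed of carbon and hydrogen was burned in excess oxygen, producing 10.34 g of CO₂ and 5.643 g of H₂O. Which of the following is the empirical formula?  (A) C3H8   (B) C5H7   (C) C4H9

mol C = 10.34 g CO₂ ÷ 44.009 g/mol = 0.23495 mol
mol H = 2 × 5.643 g H₂O ÷ 18.015 g/mol = 0.62648 mol
Divide by the smallest (0.23495 mol): C 1.000, H 2.666
Multiplying each by 3 gives whole numbers: C 3.00, H 8.00

(A) C3H8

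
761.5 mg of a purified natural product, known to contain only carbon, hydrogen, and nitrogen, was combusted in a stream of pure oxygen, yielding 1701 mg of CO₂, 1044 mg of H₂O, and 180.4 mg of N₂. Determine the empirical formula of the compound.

mol C = 1.701 g CO₂ ÷ 44.009 g/mol = 0.038651 mol
mol H = 2 × 1.044 g H₂O ÷ 18.015 g/mol = 0.11590 mol
mol N = 2 × 0.1804 g N₂ ÷ 28.014 g/mol = 0.012879 mol
Divide by the smallest (0.012879 mol): C 3.001, H 8.999, N 1.000

C3H9N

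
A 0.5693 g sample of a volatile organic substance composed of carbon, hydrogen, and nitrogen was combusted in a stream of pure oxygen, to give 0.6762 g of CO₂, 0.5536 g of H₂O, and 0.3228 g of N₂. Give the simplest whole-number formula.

mol C = 0.6762 g CO₂ ÷ 44.009 g/mol = 0.015365 mol
mol H = 2 × 0.5536 g H₂O ÷ 18.015 g/mol = 0.061460 mol
mol N = 2 × 0.3228 g N₂ ÷ 28.014 g/mol = 0.023046 mol
Divide by the smallest (0.015365 mol): C 1.000, H 4.000, N 1.500
Multiplying each by 2 gives whole numbers: C 2.00, H 8.00, N 3.00

C2H8N3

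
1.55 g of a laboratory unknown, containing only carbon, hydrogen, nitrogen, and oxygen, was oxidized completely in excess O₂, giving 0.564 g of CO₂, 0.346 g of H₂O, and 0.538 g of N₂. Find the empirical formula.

CH3N3O4

mol C = 0.564 g CO₂ ÷ 44.009 g/mol = 0.01282 mol
mol H = 2 × 0.346 g H₂O ÷ 18.015 g/mol = 0.03841 mol
mol N = 2 × 0.538 g N₂ ÷ 28.014 g/mol = 0.03841 mol
mass O = 1.55 − (0.1539 + 0.03872 + 0.5380) = 0.8194 g → mol O = 0.8194 ÷ 15.999 = 0.05121 mol
Divide by the smallest (0.01282 mol): C 1.000, H 2.997, N 2.997, O 3.996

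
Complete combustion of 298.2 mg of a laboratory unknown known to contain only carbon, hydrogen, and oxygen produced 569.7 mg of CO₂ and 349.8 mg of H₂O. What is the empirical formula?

C2H6O

mol C = 0.5697 g CO₂ ÷ 44.009 g/mol = 0.012945 mol
mol H = 2 × 0.3498 g H₂O ÷ 18.015 g/mol = 0.038834 mol
mass O = 0.2982 − (0.15548 + 0.039145) = 0.10357 g → mol O = 0.10357 ÷ 15.999 = 0.0064736 mol
Divide by the smallest (0.0064736 mol): C 2.000, H 5.999, O 1.000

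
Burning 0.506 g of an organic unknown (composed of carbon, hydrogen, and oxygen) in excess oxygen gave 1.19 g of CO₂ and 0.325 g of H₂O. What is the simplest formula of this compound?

C3H4O

mol C = 1.19 g CO₂ ÷ 44.009 g/mol = 0.02704 mol
mol H = 2 × 0.325 g H₂O ÷ 18.015 g/mol = 0.03608 mol
mass O = 0.506 − (0.3248 + 0.03637) = 0.1449 g → mol O = 0.1449 ÷ 15.999 = 0.009054 mol
Divide by the smallest (0.009054 mol): C 2.987, H 3.985, O 1.000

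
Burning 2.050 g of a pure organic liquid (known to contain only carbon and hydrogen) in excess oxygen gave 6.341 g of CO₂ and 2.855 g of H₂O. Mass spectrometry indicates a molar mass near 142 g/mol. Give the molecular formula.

mol C = 6.341 g CO₂ ÷ 44.009 g/mol = 0.14408 mol
mol H = 2 × 2.855 g H₂O ÷ 18.015 g/mol = 0.31696 mol
Divide by the smallest (0.14408 mol): C 1.000, H 2.200
Multiplying each by 5 gives whole numbers: C 5.00, H 11.00
Empirical formula: C5H11
Empirical-formula mass = 71.14 g/mol; 142 ÷ 71.14 ≈ 2, so the molecular formula is C10H22.

C10H22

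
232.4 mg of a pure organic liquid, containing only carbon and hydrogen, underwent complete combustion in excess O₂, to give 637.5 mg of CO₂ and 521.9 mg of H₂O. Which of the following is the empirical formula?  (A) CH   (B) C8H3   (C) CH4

mol C = 0.6375 g CO₂ ÷ 44.009 g/mol = 0.014486 mol
mol H = 2 × 0.5219 g H₂O ÷ 18.015 g/mol = 0.057941 mol
Divide by the smallest (0.014486 mol): C 1.000, H 4.000

(C) CH4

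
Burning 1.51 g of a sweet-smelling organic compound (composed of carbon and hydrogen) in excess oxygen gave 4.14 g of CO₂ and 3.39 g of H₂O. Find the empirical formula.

CH4

mol C = 4.14 g CO₂ ÷ 44.009 g/mol = 0.09407 mol
mol H = 2 × 3.39 g H₂O ÷ 18.015 g/mol = 0.3764 mol
Divide by the smallest (0.09407 mol): C 1.000, H 4.001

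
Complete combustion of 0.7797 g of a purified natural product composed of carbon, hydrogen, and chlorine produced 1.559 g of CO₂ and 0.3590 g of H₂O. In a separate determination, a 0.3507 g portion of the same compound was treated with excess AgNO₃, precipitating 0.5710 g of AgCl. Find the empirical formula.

C8H9Cl2

mol C = 1.559 g CO₂ ÷ 44.009 g/mol = 0.035425 mol
mol H = 2 × 0.3590 g H₂O ÷ 18.015 g/mol = 0.039856 mol
From the AgCl data: mol Cl per gram of compound = (0.5710 ÷ 143.318) ÷ 0.3507 = 0.011361 mol/g, so in the 0.7797 g combustion sample mol Cl = 0.0088578 mol
Divide by the smallest (0.0088578 mol): C 3.999, H 4.499, Cl 1.000
Multiplying each by 2 gives whole numbers: C 8.00, H 9.00, Cl 2.00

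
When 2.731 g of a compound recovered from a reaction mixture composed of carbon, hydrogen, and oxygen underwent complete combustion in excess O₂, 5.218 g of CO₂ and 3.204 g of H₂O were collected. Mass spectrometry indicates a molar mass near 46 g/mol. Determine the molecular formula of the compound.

C2H6O

mol C = 5.218 g CO₂ ÷ 44.009 g/mol = 0.11857 mol
mol H = 2 × 3.204 g H₂O ÷ 18.015 g/mol = 0.35570 mol
mass O = 2.731 − (1.4241 + 0.35855) = 0.94835 g → mol O = 0.94835 ÷ 15.999 = 0.059275 mol
Divide by the smallest (0.059275 mol): C 2.000, H 6.001, O 1.000
Empirical formula: C2H6O
Empirical-formula mass = 46.07 g/mol; 46 ÷ 46.07 ≈ 1, so the molecular formula is C2H6O.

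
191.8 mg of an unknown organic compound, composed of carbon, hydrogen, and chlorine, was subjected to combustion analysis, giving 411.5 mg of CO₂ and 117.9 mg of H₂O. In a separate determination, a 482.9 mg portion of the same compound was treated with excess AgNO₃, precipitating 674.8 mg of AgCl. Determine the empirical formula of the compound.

C5H7Cl

mol C = 0.4115 g CO₂ ÷ 44.009 g/mol = 0.0093504 mol
mol H = 2 × 0.1179 g H₂O ÷ 18.015 g/mol = 0.013089 mol
From the AgCl data: mol Cl per gram of compound = (0.6748 ÷ 143.318) ÷ 0.4829 = 0.0097503 mol/g, so in the 0.1918 g combustion sample mol Cl = 0.0018701 mol
Divide by the smallest (0.0018701 mol): C 5.000, H 6.999, Cl 1.000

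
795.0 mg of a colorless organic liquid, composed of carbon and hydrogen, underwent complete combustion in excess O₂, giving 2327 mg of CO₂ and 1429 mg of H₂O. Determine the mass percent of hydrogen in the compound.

mol C = 2.327 g CO₂ ÷ 44.009 g/mol = 0.052876 mol
mol H = 2 × 1.429 g H₂O ÷ 18.015 g/mol = 0.15865 mol
mass % H = 0.15991 g ÷ 0.7950 g × 100%

20.12%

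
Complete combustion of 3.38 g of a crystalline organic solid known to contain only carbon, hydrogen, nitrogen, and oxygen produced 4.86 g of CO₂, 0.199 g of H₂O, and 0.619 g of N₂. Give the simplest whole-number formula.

C5HN2O4

mol C = 4.86 g CO₂ ÷ 44.009 g/mol = 0.1104 mol
mol H = 2 × 0.199 g H₂O ÷ 18.015 g/mol = 0.02209 mol
mol N = 2 × 0.619 g N₂ ÷ 28.014 g/mol = 0.04419 mol
mass O = 3.38 − (1.326 + 0.02227 + 0.6190) = 1.412 g → mol O = 1.412 ÷ 15.999 = 0.08828 mol
Divide by the smallest (0.02209 mol): C 4.999, H 1.000, N 2.000, O 3.996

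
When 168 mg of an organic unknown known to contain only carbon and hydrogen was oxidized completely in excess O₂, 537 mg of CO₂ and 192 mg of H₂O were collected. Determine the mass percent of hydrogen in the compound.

mol C = 0.537 g CO₂ ÷ 44.009 g/mol = 0.01220 mol
mol H = 2 × 0.192 g H₂O ÷ 18.015 g/mol = 0.02132 mol
mass % H = 0.02149 g ÷ 0.168 g × 100%

12.8%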